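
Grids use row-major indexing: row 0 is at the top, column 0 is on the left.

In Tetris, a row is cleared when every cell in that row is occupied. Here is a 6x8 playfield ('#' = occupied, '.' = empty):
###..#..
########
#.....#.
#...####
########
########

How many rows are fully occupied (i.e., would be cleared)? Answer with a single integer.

Check each row:
  row 0: 4 empty cells -> not full
  row 1: 0 empty cells -> FULL (clear)
  row 2: 6 empty cells -> not full
  row 3: 3 empty cells -> not full
  row 4: 0 empty cells -> FULL (clear)
  row 5: 0 empty cells -> FULL (clear)
Total rows cleared: 3

Answer: 3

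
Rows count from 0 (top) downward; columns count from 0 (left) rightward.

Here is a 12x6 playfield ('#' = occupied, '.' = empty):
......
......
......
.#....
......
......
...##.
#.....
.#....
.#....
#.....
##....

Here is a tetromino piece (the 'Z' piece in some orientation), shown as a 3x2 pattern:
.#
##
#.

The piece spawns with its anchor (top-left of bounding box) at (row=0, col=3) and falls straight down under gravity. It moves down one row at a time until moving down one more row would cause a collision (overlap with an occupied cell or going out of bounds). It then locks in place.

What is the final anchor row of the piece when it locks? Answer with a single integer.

Answer: 3

Derivation:
Spawn at (row=0, col=3). Try each row:
  row 0: fits
  row 1: fits
  row 2: fits
  row 3: fits
  row 4: blocked -> lock at row 3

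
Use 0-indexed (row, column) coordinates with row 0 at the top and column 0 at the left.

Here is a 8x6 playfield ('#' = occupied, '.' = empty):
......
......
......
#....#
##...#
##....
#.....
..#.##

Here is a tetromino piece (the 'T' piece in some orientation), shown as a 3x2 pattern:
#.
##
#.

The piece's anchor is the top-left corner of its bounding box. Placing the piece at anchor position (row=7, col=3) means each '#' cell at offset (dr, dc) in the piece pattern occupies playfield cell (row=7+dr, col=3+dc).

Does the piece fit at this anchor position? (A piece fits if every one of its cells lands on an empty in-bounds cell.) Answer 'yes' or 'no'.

Answer: no

Derivation:
Check each piece cell at anchor (7, 3):
  offset (0,0) -> (7,3): empty -> OK
  offset (1,0) -> (8,3): out of bounds -> FAIL
  offset (1,1) -> (8,4): out of bounds -> FAIL
  offset (2,0) -> (9,3): out of bounds -> FAIL
All cells valid: no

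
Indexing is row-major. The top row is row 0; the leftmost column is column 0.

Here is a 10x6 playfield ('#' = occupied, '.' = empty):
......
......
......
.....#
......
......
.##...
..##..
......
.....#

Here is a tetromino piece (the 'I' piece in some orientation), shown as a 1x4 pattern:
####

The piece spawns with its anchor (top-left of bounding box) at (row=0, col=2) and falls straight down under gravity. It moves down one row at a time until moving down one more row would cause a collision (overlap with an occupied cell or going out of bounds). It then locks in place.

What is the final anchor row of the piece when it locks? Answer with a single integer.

Answer: 2

Derivation:
Spawn at (row=0, col=2). Try each row:
  row 0: fits
  row 1: fits
  row 2: fits
  row 3: blocked -> lock at row 2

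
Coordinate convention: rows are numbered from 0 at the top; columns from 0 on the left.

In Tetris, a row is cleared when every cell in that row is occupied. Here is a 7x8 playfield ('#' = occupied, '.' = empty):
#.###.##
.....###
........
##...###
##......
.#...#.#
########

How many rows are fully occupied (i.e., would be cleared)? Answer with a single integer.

Check each row:
  row 0: 2 empty cells -> not full
  row 1: 5 empty cells -> not full
  row 2: 8 empty cells -> not full
  row 3: 3 empty cells -> not full
  row 4: 6 empty cells -> not full
  row 5: 5 empty cells -> not full
  row 6: 0 empty cells -> FULL (clear)
Total rows cleared: 1

Answer: 1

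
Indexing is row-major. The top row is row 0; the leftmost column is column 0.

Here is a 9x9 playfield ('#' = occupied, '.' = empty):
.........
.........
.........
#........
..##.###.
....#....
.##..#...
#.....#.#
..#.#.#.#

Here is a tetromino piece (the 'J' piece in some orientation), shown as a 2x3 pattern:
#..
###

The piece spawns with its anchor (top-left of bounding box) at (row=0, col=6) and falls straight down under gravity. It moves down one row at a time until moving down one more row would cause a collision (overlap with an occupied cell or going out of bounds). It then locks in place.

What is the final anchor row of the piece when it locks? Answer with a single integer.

Spawn at (row=0, col=6). Try each row:
  row 0: fits
  row 1: fits
  row 2: fits
  row 3: blocked -> lock at row 2

Answer: 2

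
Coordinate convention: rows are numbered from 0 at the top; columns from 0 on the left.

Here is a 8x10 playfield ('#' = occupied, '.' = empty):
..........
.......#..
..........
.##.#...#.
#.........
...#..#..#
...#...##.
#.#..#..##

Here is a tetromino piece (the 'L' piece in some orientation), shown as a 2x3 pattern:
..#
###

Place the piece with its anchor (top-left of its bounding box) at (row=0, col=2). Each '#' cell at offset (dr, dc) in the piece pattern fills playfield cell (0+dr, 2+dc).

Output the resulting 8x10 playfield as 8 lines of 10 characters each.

Fill (0+0,2+2) = (0,4)
Fill (0+1,2+0) = (1,2)
Fill (0+1,2+1) = (1,3)
Fill (0+1,2+2) = (1,4)

Answer: ....#.....
..###..#..
..........
.##.#...#.
#.........
...#..#..#
...#...##.
#.#..#..##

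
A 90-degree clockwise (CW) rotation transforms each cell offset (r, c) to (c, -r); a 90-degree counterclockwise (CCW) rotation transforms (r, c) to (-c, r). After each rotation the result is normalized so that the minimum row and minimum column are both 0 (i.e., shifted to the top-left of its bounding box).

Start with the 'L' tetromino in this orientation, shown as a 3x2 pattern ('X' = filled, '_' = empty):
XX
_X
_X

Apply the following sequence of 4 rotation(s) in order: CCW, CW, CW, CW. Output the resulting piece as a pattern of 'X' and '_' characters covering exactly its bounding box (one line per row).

Answer: X_
X_
XX

Derivation:
Start:
XX
_X
_X
After rotation 1 (CCW):
XXX
X__
After rotation 2 (CW):
XX
_X
_X
After rotation 3 (CW):
__X
XXX
After rotation 4 (CW):
X_
X_
XX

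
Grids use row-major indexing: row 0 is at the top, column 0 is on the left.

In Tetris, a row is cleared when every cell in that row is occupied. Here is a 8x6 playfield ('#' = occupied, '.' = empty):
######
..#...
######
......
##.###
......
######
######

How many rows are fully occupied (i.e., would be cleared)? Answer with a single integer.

Answer: 4

Derivation:
Check each row:
  row 0: 0 empty cells -> FULL (clear)
  row 1: 5 empty cells -> not full
  row 2: 0 empty cells -> FULL (clear)
  row 3: 6 empty cells -> not full
  row 4: 1 empty cell -> not full
  row 5: 6 empty cells -> not full
  row 6: 0 empty cells -> FULL (clear)
  row 7: 0 empty cells -> FULL (clear)
Total rows cleared: 4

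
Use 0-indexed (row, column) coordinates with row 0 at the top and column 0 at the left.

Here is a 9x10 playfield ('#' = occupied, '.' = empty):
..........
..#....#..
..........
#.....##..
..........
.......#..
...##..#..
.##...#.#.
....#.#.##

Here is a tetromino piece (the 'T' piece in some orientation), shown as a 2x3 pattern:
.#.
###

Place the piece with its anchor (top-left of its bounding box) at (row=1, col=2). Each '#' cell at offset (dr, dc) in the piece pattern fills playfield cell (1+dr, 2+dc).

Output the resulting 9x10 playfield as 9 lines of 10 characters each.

Answer: ..........
..##...#..
..###.....
#.....##..
..........
.......#..
...##..#..
.##...#.#.
....#.#.##

Derivation:
Fill (1+0,2+1) = (1,3)
Fill (1+1,2+0) = (2,2)
Fill (1+1,2+1) = (2,3)
Fill (1+1,2+2) = (2,4)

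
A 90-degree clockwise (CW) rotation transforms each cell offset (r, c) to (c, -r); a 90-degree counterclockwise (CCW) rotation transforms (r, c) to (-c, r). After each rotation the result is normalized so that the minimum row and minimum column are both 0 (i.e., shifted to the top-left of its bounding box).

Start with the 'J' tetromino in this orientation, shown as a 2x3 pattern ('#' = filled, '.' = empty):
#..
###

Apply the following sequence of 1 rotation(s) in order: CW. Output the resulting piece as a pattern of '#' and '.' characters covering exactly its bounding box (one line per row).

Answer: ##
#.
#.

Derivation:
Start:
#..
###
After rotation 1 (CW):
##
#.
#.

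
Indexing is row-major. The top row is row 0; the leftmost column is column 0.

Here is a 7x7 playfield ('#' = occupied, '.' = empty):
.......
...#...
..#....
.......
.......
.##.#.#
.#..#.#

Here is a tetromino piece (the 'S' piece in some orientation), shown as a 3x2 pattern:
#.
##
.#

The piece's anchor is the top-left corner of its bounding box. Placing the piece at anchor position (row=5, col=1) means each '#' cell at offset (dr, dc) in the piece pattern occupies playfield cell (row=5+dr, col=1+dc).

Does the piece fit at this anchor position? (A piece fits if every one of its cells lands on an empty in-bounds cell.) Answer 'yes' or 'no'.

Answer: no

Derivation:
Check each piece cell at anchor (5, 1):
  offset (0,0) -> (5,1): occupied ('#') -> FAIL
  offset (1,0) -> (6,1): occupied ('#') -> FAIL
  offset (1,1) -> (6,2): empty -> OK
  offset (2,1) -> (7,2): out of bounds -> FAIL
All cells valid: no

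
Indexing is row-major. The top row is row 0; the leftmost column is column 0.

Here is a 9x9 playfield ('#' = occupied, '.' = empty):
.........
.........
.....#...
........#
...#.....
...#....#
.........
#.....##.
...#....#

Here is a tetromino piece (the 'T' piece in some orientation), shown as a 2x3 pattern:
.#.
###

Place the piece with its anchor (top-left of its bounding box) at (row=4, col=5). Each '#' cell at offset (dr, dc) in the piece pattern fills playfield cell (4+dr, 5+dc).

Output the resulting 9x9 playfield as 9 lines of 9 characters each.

Answer: .........
.........
.....#...
........#
...#..#..
...#.####
.........
#.....##.
...#....#

Derivation:
Fill (4+0,5+1) = (4,6)
Fill (4+1,5+0) = (5,5)
Fill (4+1,5+1) = (5,6)
Fill (4+1,5+2) = (5,7)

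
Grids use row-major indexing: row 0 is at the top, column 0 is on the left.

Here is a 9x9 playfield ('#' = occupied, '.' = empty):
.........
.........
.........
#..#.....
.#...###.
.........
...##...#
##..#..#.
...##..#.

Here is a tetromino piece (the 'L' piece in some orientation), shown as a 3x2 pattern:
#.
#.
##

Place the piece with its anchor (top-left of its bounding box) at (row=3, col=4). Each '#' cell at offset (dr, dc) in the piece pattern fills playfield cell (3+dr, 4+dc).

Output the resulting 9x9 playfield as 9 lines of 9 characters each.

Answer: .........
.........
.........
#..##....
.#..####.
....##...
...##...#
##..#..#.
...##..#.

Derivation:
Fill (3+0,4+0) = (3,4)
Fill (3+1,4+0) = (4,4)
Fill (3+2,4+0) = (5,4)
Fill (3+2,4+1) = (5,5)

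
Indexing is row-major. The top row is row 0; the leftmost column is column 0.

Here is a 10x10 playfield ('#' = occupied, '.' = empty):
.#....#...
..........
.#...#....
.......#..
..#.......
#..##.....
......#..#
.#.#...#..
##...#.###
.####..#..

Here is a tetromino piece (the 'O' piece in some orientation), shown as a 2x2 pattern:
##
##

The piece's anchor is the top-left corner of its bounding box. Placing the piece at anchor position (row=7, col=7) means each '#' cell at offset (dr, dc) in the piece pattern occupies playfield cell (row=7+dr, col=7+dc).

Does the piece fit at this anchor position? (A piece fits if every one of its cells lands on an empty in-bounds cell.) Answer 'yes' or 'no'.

Answer: no

Derivation:
Check each piece cell at anchor (7, 7):
  offset (0,0) -> (7,7): occupied ('#') -> FAIL
  offset (0,1) -> (7,8): empty -> OK
  offset (1,0) -> (8,7): occupied ('#') -> FAIL
  offset (1,1) -> (8,8): occupied ('#') -> FAIL
All cells valid: no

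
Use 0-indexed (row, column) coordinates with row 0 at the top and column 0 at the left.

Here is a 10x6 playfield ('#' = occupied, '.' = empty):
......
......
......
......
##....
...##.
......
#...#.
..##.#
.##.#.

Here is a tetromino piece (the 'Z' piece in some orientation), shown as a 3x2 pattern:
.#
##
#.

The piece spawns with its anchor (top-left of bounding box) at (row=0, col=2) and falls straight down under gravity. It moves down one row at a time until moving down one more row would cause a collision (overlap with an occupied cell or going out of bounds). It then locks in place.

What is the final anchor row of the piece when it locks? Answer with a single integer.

Answer: 3

Derivation:
Spawn at (row=0, col=2). Try each row:
  row 0: fits
  row 1: fits
  row 2: fits
  row 3: fits
  row 4: blocked -> lock at row 3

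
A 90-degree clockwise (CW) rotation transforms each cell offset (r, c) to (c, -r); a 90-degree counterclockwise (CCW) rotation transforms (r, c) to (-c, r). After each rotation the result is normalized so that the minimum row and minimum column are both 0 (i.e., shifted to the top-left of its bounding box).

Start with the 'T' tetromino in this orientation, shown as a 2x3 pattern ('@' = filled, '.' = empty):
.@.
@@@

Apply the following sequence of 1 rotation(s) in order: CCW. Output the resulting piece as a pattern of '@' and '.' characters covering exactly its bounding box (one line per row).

Answer: .@
@@
.@

Derivation:
Start:
.@.
@@@
After rotation 1 (CCW):
.@
@@
.@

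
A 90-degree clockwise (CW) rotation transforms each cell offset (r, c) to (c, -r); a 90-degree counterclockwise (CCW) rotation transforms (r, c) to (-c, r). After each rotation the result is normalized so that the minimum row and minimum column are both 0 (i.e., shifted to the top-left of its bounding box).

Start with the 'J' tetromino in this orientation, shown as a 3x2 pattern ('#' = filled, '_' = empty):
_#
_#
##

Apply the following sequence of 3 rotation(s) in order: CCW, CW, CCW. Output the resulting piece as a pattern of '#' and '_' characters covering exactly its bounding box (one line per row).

Answer: ###
__#

Derivation:
Start:
_#
_#
##
After rotation 1 (CCW):
###
__#
After rotation 2 (CW):
_#
_#
##
After rotation 3 (CCW):
###
__#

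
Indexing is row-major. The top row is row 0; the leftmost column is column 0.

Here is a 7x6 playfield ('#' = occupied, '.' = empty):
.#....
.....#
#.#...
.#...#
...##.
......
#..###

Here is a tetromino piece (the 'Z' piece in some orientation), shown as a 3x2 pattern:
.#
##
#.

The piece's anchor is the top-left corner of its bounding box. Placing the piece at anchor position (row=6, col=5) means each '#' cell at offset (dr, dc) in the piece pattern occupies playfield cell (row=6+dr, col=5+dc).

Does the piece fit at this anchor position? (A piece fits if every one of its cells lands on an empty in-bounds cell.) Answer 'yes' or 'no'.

Answer: no

Derivation:
Check each piece cell at anchor (6, 5):
  offset (0,1) -> (6,6): out of bounds -> FAIL
  offset (1,0) -> (7,5): out of bounds -> FAIL
  offset (1,1) -> (7,6): out of bounds -> FAIL
  offset (2,0) -> (8,5): out of bounds -> FAIL
All cells valid: no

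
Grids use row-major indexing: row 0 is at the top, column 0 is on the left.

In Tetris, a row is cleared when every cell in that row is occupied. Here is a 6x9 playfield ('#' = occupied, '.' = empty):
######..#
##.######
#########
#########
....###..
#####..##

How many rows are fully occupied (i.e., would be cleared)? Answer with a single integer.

Check each row:
  row 0: 2 empty cells -> not full
  row 1: 1 empty cell -> not full
  row 2: 0 empty cells -> FULL (clear)
  row 3: 0 empty cells -> FULL (clear)
  row 4: 6 empty cells -> not full
  row 5: 2 empty cells -> not full
Total rows cleared: 2

Answer: 2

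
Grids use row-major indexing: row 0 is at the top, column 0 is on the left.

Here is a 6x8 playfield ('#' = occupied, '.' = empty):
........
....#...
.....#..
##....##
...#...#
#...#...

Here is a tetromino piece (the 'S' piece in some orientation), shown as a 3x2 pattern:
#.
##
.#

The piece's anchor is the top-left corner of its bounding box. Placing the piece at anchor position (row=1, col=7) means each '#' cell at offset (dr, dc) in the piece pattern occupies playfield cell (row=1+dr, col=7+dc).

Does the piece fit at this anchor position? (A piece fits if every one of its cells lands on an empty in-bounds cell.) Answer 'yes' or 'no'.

Check each piece cell at anchor (1, 7):
  offset (0,0) -> (1,7): empty -> OK
  offset (1,0) -> (2,7): empty -> OK
  offset (1,1) -> (2,8): out of bounds -> FAIL
  offset (2,1) -> (3,8): out of bounds -> FAIL
All cells valid: no

Answer: no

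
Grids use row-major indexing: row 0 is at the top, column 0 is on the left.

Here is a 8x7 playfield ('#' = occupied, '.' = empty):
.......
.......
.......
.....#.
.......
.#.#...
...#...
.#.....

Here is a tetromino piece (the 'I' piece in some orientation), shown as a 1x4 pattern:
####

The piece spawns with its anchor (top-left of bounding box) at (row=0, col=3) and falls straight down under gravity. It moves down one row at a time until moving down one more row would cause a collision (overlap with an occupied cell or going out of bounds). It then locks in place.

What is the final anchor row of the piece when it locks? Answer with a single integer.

Answer: 2

Derivation:
Spawn at (row=0, col=3). Try each row:
  row 0: fits
  row 1: fits
  row 2: fits
  row 3: blocked -> lock at row 2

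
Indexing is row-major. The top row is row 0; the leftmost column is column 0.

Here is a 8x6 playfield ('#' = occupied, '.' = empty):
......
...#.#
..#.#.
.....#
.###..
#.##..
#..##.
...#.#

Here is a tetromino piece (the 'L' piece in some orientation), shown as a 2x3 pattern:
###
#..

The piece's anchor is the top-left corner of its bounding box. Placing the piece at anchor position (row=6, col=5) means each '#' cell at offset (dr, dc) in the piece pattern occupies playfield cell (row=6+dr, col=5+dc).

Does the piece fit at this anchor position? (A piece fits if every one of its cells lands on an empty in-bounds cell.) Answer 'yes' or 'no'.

Answer: no

Derivation:
Check each piece cell at anchor (6, 5):
  offset (0,0) -> (6,5): empty -> OK
  offset (0,1) -> (6,6): out of bounds -> FAIL
  offset (0,2) -> (6,7): out of bounds -> FAIL
  offset (1,0) -> (7,5): occupied ('#') -> FAIL
All cells valid: no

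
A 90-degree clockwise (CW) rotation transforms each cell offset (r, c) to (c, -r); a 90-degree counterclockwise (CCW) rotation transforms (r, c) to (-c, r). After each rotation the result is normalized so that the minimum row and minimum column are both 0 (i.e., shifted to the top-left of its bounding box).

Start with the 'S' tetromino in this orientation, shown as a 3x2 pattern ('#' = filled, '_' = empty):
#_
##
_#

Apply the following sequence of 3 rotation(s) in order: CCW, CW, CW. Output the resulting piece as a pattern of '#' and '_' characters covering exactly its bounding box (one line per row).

Start:
#_
##
_#
After rotation 1 (CCW):
_##
##_
After rotation 2 (CW):
#_
##
_#
After rotation 3 (CW):
_##
##_

Answer: _##
##_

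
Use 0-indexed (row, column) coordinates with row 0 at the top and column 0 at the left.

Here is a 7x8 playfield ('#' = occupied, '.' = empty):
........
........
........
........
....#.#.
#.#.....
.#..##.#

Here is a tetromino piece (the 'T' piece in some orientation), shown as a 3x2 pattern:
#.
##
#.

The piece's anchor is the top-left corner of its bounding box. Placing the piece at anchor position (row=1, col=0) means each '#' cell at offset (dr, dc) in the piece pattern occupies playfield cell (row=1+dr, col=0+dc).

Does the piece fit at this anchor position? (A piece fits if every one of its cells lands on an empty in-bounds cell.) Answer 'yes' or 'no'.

Answer: yes

Derivation:
Check each piece cell at anchor (1, 0):
  offset (0,0) -> (1,0): empty -> OK
  offset (1,0) -> (2,0): empty -> OK
  offset (1,1) -> (2,1): empty -> OK
  offset (2,0) -> (3,0): empty -> OK
All cells valid: yes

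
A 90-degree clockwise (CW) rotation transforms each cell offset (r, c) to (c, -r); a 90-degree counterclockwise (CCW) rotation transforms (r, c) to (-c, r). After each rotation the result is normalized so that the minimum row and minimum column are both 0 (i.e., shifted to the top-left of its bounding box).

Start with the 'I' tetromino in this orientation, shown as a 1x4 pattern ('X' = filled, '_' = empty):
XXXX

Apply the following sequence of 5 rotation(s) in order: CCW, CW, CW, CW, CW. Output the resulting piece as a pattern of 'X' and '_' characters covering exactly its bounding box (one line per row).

Start:
XXXX
After rotation 1 (CCW):
X
X
X
X
After rotation 2 (CW):
XXXX
After rotation 3 (CW):
X
X
X
X
After rotation 4 (CW):
XXXX
After rotation 5 (CW):
X
X
X
X

Answer: X
X
X
X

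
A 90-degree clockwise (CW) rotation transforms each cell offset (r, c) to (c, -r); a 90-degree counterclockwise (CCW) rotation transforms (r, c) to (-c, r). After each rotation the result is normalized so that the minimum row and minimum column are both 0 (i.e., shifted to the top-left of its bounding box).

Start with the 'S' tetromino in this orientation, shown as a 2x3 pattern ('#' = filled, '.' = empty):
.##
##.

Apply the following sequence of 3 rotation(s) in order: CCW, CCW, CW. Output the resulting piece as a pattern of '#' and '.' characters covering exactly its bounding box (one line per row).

Answer: #.
##
.#

Derivation:
Start:
.##
##.
After rotation 1 (CCW):
#.
##
.#
After rotation 2 (CCW):
.##
##.
After rotation 3 (CW):
#.
##
.#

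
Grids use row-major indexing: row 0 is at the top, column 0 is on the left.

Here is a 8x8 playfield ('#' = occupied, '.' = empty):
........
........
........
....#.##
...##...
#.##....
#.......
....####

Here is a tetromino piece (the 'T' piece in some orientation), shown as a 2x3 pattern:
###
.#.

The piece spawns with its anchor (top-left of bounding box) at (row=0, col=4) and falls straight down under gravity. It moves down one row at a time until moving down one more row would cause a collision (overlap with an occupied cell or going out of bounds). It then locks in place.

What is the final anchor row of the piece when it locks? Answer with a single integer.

Answer: 2

Derivation:
Spawn at (row=0, col=4). Try each row:
  row 0: fits
  row 1: fits
  row 2: fits
  row 3: blocked -> lock at row 2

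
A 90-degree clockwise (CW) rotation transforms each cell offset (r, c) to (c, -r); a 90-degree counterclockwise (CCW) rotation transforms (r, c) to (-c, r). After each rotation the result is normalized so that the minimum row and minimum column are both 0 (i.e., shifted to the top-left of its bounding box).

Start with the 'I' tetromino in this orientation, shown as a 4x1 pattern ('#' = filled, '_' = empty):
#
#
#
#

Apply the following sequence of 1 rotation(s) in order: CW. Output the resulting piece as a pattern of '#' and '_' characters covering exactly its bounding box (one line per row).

Start:
#
#
#
#
After rotation 1 (CW):
####

Answer: ####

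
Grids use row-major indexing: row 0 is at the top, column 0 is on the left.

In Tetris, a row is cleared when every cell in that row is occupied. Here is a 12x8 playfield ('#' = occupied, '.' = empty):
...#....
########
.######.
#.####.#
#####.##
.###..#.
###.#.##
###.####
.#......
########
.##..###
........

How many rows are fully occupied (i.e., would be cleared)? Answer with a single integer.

Answer: 2

Derivation:
Check each row:
  row 0: 7 empty cells -> not full
  row 1: 0 empty cells -> FULL (clear)
  row 2: 2 empty cells -> not full
  row 3: 2 empty cells -> not full
  row 4: 1 empty cell -> not full
  row 5: 4 empty cells -> not full
  row 6: 2 empty cells -> not full
  row 7: 1 empty cell -> not full
  row 8: 7 empty cells -> not full
  row 9: 0 empty cells -> FULL (clear)
  row 10: 3 empty cells -> not full
  row 11: 8 empty cells -> not full
Total rows cleared: 2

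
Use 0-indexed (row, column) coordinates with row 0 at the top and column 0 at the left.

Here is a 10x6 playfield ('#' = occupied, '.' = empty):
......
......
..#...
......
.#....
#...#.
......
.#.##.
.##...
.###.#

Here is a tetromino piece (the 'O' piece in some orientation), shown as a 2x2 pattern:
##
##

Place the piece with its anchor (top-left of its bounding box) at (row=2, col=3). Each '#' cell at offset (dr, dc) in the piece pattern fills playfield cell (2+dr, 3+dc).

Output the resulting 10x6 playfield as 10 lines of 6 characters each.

Answer: ......
......
..###.
...##.
.#....
#...#.
......
.#.##.
.##...
.###.#

Derivation:
Fill (2+0,3+0) = (2,3)
Fill (2+0,3+1) = (2,4)
Fill (2+1,3+0) = (3,3)
Fill (2+1,3+1) = (3,4)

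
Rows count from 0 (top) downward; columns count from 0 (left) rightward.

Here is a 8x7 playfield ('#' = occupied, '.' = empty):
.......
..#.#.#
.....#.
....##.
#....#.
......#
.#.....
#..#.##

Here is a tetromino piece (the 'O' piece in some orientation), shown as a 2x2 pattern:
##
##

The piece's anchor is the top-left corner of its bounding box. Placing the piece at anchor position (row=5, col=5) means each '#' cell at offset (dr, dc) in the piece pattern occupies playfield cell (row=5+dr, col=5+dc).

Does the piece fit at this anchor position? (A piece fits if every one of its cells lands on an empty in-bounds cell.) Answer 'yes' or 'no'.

Check each piece cell at anchor (5, 5):
  offset (0,0) -> (5,5): empty -> OK
  offset (0,1) -> (5,6): occupied ('#') -> FAIL
  offset (1,0) -> (6,5): empty -> OK
  offset (1,1) -> (6,6): empty -> OK
All cells valid: no

Answer: no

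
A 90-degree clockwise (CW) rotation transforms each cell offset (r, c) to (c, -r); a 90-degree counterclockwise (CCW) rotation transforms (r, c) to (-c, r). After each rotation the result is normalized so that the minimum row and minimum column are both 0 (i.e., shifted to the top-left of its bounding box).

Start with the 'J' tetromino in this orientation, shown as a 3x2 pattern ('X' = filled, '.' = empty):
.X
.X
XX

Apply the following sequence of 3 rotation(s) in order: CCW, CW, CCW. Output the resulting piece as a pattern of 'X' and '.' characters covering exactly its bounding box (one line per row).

Answer: XXX
..X

Derivation:
Start:
.X
.X
XX
After rotation 1 (CCW):
XXX
..X
After rotation 2 (CW):
.X
.X
XX
After rotation 3 (CCW):
XXX
..X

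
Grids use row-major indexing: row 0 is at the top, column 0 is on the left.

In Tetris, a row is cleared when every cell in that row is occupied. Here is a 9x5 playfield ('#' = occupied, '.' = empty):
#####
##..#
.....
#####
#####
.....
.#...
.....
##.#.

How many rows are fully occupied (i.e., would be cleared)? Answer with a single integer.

Answer: 3

Derivation:
Check each row:
  row 0: 0 empty cells -> FULL (clear)
  row 1: 2 empty cells -> not full
  row 2: 5 empty cells -> not full
  row 3: 0 empty cells -> FULL (clear)
  row 4: 0 empty cells -> FULL (clear)
  row 5: 5 empty cells -> not full
  row 6: 4 empty cells -> not full
  row 7: 5 empty cells -> not full
  row 8: 2 empty cells -> not full
Total rows cleared: 3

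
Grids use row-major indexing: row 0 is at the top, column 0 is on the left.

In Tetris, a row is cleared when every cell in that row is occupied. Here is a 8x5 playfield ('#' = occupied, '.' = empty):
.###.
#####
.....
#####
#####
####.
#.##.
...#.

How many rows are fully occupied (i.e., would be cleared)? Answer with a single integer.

Check each row:
  row 0: 2 empty cells -> not full
  row 1: 0 empty cells -> FULL (clear)
  row 2: 5 empty cells -> not full
  row 3: 0 empty cells -> FULL (clear)
  row 4: 0 empty cells -> FULL (clear)
  row 5: 1 empty cell -> not full
  row 6: 2 empty cells -> not full
  row 7: 4 empty cells -> not full
Total rows cleared: 3

Answer: 3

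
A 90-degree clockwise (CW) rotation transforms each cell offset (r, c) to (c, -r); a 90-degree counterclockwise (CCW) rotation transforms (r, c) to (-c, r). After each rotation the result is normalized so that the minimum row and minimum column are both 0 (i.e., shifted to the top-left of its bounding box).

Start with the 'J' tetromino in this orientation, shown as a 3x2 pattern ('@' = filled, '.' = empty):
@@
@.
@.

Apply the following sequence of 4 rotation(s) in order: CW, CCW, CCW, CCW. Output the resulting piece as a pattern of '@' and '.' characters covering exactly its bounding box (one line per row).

Answer: .@
.@
@@

Derivation:
Start:
@@
@.
@.
After rotation 1 (CW):
@@@
..@
After rotation 2 (CCW):
@@
@.
@.
After rotation 3 (CCW):
@..
@@@
After rotation 4 (CCW):
.@
.@
@@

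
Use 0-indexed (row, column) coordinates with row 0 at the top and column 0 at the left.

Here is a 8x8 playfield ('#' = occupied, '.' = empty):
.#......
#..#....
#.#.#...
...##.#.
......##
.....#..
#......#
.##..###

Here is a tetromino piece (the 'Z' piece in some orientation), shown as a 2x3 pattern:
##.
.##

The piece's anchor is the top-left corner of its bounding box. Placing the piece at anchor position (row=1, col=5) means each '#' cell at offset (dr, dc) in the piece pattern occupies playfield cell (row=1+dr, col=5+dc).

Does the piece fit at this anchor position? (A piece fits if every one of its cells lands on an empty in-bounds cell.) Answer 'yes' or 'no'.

Check each piece cell at anchor (1, 5):
  offset (0,0) -> (1,5): empty -> OK
  offset (0,1) -> (1,6): empty -> OK
  offset (1,1) -> (2,6): empty -> OK
  offset (1,2) -> (2,7): empty -> OK
All cells valid: yes

Answer: yes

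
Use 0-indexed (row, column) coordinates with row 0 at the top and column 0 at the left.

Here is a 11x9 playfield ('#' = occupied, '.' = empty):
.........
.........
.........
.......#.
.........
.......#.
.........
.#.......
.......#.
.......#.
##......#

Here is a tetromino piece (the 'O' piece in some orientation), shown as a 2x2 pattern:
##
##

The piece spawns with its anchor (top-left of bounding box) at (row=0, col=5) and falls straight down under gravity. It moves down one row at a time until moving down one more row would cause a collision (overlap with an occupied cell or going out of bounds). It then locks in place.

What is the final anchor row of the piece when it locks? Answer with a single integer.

Spawn at (row=0, col=5). Try each row:
  row 0: fits
  row 1: fits
  row 2: fits
  row 3: fits
  row 4: fits
  row 5: fits
  row 6: fits
  row 7: fits
  row 8: fits
  row 9: fits
  row 10: blocked -> lock at row 9

Answer: 9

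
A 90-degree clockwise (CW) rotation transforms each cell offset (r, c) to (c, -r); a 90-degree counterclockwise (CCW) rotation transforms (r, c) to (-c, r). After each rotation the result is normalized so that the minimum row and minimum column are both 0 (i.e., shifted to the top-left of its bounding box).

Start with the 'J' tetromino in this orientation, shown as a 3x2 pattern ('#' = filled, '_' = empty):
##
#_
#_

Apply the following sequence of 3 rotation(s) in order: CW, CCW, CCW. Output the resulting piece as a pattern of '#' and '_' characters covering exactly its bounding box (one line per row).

Start:
##
#_
#_
After rotation 1 (CW):
###
__#
After rotation 2 (CCW):
##
#_
#_
After rotation 3 (CCW):
#__
###

Answer: #__
###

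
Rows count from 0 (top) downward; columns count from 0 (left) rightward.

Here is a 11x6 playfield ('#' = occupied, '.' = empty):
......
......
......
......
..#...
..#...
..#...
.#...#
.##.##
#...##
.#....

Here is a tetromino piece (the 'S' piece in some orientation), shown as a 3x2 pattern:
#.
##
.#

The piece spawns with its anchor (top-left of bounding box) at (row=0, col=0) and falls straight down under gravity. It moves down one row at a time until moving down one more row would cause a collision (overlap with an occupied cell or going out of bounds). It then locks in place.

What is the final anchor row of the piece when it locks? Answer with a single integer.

Answer: 4

Derivation:
Spawn at (row=0, col=0). Try each row:
  row 0: fits
  row 1: fits
  row 2: fits
  row 3: fits
  row 4: fits
  row 5: blocked -> lock at row 4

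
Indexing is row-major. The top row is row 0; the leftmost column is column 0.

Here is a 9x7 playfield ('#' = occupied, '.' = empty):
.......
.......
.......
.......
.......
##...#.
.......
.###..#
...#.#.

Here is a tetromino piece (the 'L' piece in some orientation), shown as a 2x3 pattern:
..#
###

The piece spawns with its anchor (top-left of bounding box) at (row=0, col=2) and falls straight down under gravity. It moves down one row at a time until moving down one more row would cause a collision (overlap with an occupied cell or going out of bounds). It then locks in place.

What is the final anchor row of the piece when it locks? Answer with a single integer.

Answer: 5

Derivation:
Spawn at (row=0, col=2). Try each row:
  row 0: fits
  row 1: fits
  row 2: fits
  row 3: fits
  row 4: fits
  row 5: fits
  row 6: blocked -> lock at row 5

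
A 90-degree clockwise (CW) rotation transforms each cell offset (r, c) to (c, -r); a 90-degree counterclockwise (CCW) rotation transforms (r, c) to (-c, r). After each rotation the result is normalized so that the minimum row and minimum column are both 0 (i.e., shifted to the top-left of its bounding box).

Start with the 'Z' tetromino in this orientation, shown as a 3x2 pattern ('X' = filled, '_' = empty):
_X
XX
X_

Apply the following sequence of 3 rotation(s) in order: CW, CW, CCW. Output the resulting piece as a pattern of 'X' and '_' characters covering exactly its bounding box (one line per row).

Answer: XX_
_XX

Derivation:
Start:
_X
XX
X_
After rotation 1 (CW):
XX_
_XX
After rotation 2 (CW):
_X
XX
X_
After rotation 3 (CCW):
XX_
_XX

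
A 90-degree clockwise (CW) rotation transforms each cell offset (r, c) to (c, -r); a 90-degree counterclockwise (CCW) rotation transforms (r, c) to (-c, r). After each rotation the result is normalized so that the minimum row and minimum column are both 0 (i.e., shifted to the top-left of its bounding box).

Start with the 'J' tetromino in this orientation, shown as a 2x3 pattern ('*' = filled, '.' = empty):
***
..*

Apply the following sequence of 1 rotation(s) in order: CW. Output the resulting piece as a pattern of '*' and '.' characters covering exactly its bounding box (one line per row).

Start:
***
..*
After rotation 1 (CW):
.*
.*
**

Answer: .*
.*
**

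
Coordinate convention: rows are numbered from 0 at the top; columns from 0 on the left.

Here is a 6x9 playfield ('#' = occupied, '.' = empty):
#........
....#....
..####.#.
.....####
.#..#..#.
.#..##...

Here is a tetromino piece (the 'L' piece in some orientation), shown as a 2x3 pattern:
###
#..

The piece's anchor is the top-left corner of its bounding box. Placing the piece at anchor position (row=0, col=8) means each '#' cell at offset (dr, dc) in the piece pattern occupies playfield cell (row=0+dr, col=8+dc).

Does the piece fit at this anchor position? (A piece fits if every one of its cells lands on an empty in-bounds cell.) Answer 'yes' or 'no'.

Answer: no

Derivation:
Check each piece cell at anchor (0, 8):
  offset (0,0) -> (0,8): empty -> OK
  offset (0,1) -> (0,9): out of bounds -> FAIL
  offset (0,2) -> (0,10): out of bounds -> FAIL
  offset (1,0) -> (1,8): empty -> OK
All cells valid: no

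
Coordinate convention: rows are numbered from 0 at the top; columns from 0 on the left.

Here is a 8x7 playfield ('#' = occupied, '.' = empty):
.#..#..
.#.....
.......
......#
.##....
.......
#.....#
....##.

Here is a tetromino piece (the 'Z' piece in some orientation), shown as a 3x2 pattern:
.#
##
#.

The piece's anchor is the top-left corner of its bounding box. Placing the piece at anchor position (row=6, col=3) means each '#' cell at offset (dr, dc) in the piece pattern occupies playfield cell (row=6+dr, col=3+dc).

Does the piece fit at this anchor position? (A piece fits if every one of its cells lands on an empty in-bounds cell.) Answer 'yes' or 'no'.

Answer: no

Derivation:
Check each piece cell at anchor (6, 3):
  offset (0,1) -> (6,4): empty -> OK
  offset (1,0) -> (7,3): empty -> OK
  offset (1,1) -> (7,4): occupied ('#') -> FAIL
  offset (2,0) -> (8,3): out of bounds -> FAIL
All cells valid: no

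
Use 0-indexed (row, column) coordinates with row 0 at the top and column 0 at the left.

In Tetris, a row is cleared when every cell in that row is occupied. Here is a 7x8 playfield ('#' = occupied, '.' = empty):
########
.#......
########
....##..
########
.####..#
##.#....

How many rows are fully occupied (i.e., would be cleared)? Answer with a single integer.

Check each row:
  row 0: 0 empty cells -> FULL (clear)
  row 1: 7 empty cells -> not full
  row 2: 0 empty cells -> FULL (clear)
  row 3: 6 empty cells -> not full
  row 4: 0 empty cells -> FULL (clear)
  row 5: 3 empty cells -> not full
  row 6: 5 empty cells -> not full
Total rows cleared: 3

Answer: 3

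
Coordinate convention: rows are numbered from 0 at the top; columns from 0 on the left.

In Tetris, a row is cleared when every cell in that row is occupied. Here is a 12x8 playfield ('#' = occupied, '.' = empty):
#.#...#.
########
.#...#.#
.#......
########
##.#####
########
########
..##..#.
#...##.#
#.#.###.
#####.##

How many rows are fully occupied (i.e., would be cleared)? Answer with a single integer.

Answer: 4

Derivation:
Check each row:
  row 0: 5 empty cells -> not full
  row 1: 0 empty cells -> FULL (clear)
  row 2: 5 empty cells -> not full
  row 3: 7 empty cells -> not full
  row 4: 0 empty cells -> FULL (clear)
  row 5: 1 empty cell -> not full
  row 6: 0 empty cells -> FULL (clear)
  row 7: 0 empty cells -> FULL (clear)
  row 8: 5 empty cells -> not full
  row 9: 4 empty cells -> not full
  row 10: 3 empty cells -> not full
  row 11: 1 empty cell -> not full
Total rows cleared: 4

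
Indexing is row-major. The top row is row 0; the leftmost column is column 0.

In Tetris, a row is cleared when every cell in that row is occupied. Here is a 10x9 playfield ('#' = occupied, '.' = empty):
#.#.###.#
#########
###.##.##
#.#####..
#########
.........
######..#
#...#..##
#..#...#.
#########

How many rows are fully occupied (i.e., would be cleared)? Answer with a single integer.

Answer: 3

Derivation:
Check each row:
  row 0: 3 empty cells -> not full
  row 1: 0 empty cells -> FULL (clear)
  row 2: 2 empty cells -> not full
  row 3: 3 empty cells -> not full
  row 4: 0 empty cells -> FULL (clear)
  row 5: 9 empty cells -> not full
  row 6: 2 empty cells -> not full
  row 7: 5 empty cells -> not full
  row 8: 6 empty cells -> not full
  row 9: 0 empty cells -> FULL (clear)
Total rows cleared: 3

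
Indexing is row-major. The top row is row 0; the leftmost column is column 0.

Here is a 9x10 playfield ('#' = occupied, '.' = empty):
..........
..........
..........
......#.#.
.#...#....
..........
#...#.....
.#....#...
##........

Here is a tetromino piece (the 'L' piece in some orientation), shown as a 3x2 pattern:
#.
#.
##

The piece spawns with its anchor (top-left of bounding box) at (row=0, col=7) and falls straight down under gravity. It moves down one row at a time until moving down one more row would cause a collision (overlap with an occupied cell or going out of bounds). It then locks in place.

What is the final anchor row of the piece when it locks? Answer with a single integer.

Answer: 0

Derivation:
Spawn at (row=0, col=7). Try each row:
  row 0: fits
  row 1: blocked -> lock at row 0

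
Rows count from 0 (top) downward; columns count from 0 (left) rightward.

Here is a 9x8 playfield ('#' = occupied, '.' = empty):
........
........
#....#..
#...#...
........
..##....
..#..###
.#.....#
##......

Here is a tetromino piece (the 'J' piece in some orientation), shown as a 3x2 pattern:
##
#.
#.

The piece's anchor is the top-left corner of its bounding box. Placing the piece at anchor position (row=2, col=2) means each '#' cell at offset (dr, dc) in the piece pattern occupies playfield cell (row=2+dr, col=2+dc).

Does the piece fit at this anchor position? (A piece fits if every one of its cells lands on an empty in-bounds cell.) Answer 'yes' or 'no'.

Check each piece cell at anchor (2, 2):
  offset (0,0) -> (2,2): empty -> OK
  offset (0,1) -> (2,3): empty -> OK
  offset (1,0) -> (3,2): empty -> OK
  offset (2,0) -> (4,2): empty -> OK
All cells valid: yes

Answer: yes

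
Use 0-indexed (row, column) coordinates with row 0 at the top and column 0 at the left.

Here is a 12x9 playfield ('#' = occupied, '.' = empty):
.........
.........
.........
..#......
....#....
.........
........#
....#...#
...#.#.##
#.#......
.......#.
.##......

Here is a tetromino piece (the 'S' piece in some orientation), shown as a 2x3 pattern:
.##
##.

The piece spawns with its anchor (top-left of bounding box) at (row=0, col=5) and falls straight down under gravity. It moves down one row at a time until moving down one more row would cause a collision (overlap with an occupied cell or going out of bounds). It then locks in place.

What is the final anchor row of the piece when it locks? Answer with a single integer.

Spawn at (row=0, col=5). Try each row:
  row 0: fits
  row 1: fits
  row 2: fits
  row 3: fits
  row 4: fits
  row 5: fits
  row 6: fits
  row 7: blocked -> lock at row 6

Answer: 6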